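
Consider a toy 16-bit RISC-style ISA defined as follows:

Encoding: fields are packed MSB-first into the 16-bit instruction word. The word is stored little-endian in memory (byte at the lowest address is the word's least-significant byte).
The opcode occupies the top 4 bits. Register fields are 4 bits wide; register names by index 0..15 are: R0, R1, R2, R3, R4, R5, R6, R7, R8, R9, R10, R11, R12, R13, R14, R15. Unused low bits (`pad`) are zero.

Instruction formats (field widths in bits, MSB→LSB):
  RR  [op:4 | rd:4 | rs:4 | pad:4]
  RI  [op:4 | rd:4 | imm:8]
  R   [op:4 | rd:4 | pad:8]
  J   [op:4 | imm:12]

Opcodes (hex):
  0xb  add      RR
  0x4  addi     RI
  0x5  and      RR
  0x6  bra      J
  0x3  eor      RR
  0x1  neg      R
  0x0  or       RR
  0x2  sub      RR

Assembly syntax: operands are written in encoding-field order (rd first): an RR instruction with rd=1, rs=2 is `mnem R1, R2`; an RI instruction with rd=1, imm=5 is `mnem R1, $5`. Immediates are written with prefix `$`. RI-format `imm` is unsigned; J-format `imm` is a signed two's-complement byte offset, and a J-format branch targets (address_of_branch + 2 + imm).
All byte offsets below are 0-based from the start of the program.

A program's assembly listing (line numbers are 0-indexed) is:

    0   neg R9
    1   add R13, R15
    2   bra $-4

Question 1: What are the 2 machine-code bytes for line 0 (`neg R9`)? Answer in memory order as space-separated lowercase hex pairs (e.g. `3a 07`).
00 19

L0: neg op=0x1:4|rd=9:4|pad=0:8 ⇒ 0x1900 ⇒ little 00 19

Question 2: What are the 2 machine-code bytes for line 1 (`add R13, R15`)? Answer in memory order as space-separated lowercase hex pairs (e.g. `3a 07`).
f0 bd

L1: add op=0xb:4|rd=13:4|rs=15:4|pad=0:4 ⇒ 0xbdf0 ⇒ little f0 bd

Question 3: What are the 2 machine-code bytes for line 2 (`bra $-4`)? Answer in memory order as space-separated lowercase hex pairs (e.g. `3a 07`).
fc 6f

L2: bra op=0x6:4|imm=-4:12 ⇒ 0x6ffc ⇒ little fc 6f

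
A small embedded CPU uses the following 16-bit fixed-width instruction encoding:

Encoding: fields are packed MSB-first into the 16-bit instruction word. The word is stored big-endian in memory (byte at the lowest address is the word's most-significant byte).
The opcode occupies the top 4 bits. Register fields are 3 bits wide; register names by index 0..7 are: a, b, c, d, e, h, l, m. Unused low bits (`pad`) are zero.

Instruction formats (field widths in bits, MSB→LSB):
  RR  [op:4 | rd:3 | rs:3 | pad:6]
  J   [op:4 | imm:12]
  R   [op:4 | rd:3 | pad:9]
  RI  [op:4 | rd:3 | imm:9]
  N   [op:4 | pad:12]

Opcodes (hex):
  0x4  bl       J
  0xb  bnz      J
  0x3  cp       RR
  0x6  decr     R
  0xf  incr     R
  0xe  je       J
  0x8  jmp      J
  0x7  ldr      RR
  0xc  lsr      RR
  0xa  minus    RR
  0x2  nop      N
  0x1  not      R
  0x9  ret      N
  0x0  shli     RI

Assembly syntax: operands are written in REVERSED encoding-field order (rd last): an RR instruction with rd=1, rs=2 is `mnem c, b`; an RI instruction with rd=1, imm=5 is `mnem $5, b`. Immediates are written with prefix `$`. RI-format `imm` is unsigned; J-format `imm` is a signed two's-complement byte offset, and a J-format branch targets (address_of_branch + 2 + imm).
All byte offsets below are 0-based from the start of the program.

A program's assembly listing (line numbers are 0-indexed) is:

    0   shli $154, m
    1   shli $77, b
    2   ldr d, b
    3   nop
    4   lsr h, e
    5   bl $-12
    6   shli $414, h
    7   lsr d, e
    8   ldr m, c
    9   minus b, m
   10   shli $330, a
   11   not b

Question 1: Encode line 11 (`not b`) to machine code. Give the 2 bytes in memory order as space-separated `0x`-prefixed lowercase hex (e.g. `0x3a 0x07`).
11. not fields op=0x1:4|rd=1:3|pad=0:9 → word 1200h → 12 00

0x12 0x00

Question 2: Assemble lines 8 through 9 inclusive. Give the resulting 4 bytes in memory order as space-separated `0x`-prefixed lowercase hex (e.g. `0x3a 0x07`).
0x75 0xc0 0xae 0x40

line 8 (ldr): pack op=0x7:4|rd=2:3|rs=7:3|pad=0:6 = 0x75c0; big→ 75 c0
line 9 (minus): pack op=0xa:4|rd=7:3|rs=1:3|pad=0:6 = 0xae40; big→ ae 40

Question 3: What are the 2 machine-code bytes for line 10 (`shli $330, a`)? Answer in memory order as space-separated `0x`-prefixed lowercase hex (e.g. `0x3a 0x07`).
0x01 0x4a

10. shli fields op=0x0:4|rd=0:3|imm=330:9 → word 014ah → 01 4a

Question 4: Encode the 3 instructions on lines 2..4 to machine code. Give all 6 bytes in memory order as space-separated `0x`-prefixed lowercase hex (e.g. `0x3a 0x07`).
0x72 0xc0 0x20 0x00 0xc9 0x40

2. ldr fields op=0x7:4|rd=1:3|rs=3:3|pad=0:6 → word 72c0h → 72 c0
3. nop fields op=0x2:4|pad=0:12 → word 2000h → 20 00
4. lsr fields op=0xc:4|rd=4:3|rs=5:3|pad=0:6 → word c940h → c9 40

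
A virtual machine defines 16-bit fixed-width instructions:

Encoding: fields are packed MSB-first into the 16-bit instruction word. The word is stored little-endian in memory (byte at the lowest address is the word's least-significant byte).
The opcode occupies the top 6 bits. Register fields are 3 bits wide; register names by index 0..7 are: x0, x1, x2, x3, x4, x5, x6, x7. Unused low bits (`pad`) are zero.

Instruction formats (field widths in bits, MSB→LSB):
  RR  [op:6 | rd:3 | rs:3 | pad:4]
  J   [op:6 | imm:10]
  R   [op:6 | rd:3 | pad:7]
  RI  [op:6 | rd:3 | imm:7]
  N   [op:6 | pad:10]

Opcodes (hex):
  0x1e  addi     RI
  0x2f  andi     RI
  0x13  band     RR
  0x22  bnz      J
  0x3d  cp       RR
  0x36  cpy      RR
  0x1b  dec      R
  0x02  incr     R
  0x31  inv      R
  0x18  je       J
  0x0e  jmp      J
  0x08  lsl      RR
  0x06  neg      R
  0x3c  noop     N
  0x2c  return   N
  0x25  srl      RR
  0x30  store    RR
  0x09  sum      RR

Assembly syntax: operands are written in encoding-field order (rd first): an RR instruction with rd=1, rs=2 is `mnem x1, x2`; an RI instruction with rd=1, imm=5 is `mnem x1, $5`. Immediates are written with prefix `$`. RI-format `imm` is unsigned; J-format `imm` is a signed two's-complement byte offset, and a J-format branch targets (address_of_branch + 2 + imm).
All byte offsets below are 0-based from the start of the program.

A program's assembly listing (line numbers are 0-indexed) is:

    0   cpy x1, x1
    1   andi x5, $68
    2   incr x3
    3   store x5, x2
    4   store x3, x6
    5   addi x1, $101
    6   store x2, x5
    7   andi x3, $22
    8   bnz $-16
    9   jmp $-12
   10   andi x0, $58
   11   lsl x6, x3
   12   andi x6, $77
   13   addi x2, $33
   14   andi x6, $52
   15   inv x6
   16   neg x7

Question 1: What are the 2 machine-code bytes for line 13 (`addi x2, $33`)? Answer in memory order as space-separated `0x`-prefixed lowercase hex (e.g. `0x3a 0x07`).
L13: addi op=0x1e:6|rd=2:3|imm=33:7 ⇒ 0x7921 ⇒ little 21 79

0x21 0x79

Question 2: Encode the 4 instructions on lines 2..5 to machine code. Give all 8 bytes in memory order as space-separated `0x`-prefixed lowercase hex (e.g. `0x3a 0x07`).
0x80 0x09 0xa0 0xc2 0xe0 0xc1 0xe5 0x78

L2: incr op=0x2:6|rd=3:3|pad=0:7 ⇒ 0x0980 ⇒ little 80 09
L3: store op=0x30:6|rd=5:3|rs=2:3|pad=0:4 ⇒ 0xc2a0 ⇒ little a0 c2
L4: store op=0x30:6|rd=3:3|rs=6:3|pad=0:4 ⇒ 0xc1e0 ⇒ little e0 c1
L5: addi op=0x1e:6|rd=1:3|imm=101:7 ⇒ 0x78e5 ⇒ little e5 78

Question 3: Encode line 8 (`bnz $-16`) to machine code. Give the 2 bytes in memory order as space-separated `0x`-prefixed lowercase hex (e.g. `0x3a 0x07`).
0xf0 0x8b

L8: bnz op=0x22:6|imm=-16:10 ⇒ 0x8bf0 ⇒ little f0 8b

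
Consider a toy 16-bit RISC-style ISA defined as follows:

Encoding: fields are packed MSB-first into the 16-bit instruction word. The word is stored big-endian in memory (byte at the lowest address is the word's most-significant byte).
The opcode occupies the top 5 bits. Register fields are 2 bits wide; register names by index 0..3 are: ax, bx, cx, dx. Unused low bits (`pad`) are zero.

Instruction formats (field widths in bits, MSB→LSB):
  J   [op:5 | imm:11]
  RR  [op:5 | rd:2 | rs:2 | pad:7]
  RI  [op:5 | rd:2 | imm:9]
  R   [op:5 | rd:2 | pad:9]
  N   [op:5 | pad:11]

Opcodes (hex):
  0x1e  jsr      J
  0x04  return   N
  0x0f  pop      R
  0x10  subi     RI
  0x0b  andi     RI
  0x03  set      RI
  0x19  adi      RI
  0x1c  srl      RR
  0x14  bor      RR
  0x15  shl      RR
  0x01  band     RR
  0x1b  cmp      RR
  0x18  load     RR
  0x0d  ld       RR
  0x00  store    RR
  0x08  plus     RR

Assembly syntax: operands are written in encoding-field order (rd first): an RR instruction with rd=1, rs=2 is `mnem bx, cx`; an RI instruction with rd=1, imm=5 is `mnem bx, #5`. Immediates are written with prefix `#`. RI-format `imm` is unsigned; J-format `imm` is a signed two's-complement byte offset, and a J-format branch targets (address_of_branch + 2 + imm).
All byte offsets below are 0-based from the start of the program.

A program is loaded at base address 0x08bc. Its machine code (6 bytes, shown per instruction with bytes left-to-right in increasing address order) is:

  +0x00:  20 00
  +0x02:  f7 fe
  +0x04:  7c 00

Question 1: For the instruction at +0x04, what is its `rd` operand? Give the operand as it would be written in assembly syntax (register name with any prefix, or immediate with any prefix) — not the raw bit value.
cx

@+04  big-endian(7c 00) = 0x7c00
  op=0x7c00>>11=0xf ⇒ pop (R)
  rd@[10:9]=0x2 ⇒ cx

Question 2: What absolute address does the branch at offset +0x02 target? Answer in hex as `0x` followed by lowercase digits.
+0x02: f7 fe ⇒ word 0xf7fe (big)
  opcode bits[15:11]=0x1e: jsr/J
  imm@[10:0]=0x7fe (s11→-2) ⇒ #-2
  target = base 0x08bc + off 0x02 + 2 + imm -2 = 0x08be

0x08be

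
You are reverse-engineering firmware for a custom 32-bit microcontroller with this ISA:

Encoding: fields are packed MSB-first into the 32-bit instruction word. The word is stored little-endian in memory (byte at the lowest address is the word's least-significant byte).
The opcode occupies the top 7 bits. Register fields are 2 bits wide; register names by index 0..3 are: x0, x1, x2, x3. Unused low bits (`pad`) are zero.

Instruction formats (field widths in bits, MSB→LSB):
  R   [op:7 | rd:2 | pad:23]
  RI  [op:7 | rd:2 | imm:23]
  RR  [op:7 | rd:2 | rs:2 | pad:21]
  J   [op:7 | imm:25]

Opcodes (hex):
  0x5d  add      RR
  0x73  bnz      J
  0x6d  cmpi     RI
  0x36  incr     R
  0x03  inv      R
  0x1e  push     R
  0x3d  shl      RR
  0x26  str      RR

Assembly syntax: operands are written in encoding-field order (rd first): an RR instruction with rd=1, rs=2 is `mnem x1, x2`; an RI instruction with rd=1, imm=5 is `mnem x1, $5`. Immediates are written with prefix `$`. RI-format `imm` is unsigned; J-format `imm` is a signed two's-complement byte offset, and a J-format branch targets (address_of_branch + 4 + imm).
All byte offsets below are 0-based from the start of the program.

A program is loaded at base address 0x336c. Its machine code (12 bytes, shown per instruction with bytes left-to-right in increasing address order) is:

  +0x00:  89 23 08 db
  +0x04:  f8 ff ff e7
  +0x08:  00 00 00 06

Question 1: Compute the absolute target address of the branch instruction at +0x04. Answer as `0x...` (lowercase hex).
0x336c

+0x04: f8 ff ff e7 ⇒ word 0xe7fffff8 (little)
  opcode bits[31:25]=0x73: bnz/J
  imm: (w>>0)&0x1ffffff=0x1fffff8 (s25→-8) → $-8
  target = base 0x336c + off 0x04 + 4 + imm -8 = 0x336c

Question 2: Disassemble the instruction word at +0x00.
cmpi x2, $533385

off 0x00: read 89 23 08 db as little → 0xdb082389
  opcode bits[31:25]=0x6d: cmpi/RI
  [24:23] rd=2 = x2
  [22:0] imm=533385 = $533385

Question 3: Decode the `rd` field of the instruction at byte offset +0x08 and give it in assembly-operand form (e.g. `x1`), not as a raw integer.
x0

+0x08: 00 00 00 06 ⇒ word 0x06000000 (little)
  op=0x06000000>>25=0x3 ⇒ inv (R)
  [24:23] rd=0 = x0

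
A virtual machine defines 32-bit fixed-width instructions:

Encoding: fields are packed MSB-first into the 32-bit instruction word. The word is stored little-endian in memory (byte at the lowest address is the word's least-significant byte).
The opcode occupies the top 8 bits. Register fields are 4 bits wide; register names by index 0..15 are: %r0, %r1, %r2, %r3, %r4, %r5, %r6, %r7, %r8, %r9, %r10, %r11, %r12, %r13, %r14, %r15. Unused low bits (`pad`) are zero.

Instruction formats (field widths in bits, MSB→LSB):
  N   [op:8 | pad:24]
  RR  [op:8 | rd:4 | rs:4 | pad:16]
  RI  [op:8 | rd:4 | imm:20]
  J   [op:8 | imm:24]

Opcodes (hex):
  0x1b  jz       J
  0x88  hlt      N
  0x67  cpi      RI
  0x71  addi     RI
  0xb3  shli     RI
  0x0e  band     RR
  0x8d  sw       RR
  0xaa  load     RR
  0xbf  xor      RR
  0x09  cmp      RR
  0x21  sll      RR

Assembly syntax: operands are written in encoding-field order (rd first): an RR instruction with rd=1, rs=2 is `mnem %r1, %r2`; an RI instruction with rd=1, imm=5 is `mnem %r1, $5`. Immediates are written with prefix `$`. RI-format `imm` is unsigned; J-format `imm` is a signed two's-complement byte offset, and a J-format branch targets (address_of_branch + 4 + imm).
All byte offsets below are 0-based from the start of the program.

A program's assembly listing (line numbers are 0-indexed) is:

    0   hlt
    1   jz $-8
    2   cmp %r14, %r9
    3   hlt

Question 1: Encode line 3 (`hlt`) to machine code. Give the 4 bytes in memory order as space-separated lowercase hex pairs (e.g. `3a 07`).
00 00 00 88

3. hlt fields op=0x88:8|pad=0:24 → word 88000000h → 00 00 00 88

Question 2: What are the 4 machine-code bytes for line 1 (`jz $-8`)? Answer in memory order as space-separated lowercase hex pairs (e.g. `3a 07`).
1. jz fields op=0x1b:8|imm=-8:24 → word 1bfffff8h → f8 ff ff 1b

f8 ff ff 1b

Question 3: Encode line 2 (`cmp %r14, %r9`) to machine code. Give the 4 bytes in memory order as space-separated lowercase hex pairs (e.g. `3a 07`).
00 00 e9 09

2. cmp fields op=0x9:8|rd=14:4|rs=9:4|pad=0:16 → word 09e90000h → 00 00 e9 09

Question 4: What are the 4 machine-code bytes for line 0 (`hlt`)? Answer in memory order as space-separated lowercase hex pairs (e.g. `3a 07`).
00 00 00 88

0. hlt fields op=0x88:8|pad=0:24 → word 88000000h → 00 00 00 88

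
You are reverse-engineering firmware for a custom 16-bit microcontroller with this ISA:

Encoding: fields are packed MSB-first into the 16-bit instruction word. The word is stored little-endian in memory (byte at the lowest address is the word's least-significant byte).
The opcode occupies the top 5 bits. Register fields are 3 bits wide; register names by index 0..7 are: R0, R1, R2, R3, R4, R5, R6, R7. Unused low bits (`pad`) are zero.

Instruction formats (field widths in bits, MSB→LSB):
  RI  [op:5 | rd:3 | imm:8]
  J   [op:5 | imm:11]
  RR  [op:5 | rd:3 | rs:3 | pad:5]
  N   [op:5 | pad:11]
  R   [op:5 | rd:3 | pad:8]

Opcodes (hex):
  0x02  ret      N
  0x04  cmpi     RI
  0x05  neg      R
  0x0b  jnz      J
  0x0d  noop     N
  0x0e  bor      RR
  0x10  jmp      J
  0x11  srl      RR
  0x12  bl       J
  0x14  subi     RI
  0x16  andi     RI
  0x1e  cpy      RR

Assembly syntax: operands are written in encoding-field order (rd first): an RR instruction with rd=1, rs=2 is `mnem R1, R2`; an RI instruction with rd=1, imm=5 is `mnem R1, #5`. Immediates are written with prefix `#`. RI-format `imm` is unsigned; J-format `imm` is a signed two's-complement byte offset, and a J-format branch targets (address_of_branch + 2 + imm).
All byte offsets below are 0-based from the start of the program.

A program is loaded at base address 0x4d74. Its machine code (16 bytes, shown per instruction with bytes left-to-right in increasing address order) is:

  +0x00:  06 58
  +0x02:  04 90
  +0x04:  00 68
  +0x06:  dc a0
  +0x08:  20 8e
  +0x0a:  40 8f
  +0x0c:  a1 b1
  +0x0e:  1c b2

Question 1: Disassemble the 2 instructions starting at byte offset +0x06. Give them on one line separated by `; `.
off 0x06: read dc a0 as little → 0xa0dc
  opcode bits[15:11]=0x14: subi/RI
  [10:8] rd=0 = R0
  [7:0] imm=220 = #220
off 0x08: read 20 8e as little → 0x8e20
  opcode bits[15:11]=0x11: srl/RR
  [10:8] rd=6 = R6
  [7:5] rs=1 = R1

subi R0, #220; srl R6, R1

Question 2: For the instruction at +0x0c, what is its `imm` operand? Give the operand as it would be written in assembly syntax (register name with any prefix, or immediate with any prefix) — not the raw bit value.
#161

+0x0c: a1 b1 ⇒ word 0xb1a1 (little)
  top 5b → 0x16 → andi [RI]
  [10:8] rd=1 = R1
  [7:0] imm=161 = #161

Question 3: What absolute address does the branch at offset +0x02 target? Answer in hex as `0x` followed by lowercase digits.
0x4d7c

[02] 04 90 → 0x9004
  opcode bits[15:11]=0x12: bl/J
  [10:0] imm=4 = #4
  target = base 0x4d74 + off 0x02 + 2 + imm 4 = 0x4d7c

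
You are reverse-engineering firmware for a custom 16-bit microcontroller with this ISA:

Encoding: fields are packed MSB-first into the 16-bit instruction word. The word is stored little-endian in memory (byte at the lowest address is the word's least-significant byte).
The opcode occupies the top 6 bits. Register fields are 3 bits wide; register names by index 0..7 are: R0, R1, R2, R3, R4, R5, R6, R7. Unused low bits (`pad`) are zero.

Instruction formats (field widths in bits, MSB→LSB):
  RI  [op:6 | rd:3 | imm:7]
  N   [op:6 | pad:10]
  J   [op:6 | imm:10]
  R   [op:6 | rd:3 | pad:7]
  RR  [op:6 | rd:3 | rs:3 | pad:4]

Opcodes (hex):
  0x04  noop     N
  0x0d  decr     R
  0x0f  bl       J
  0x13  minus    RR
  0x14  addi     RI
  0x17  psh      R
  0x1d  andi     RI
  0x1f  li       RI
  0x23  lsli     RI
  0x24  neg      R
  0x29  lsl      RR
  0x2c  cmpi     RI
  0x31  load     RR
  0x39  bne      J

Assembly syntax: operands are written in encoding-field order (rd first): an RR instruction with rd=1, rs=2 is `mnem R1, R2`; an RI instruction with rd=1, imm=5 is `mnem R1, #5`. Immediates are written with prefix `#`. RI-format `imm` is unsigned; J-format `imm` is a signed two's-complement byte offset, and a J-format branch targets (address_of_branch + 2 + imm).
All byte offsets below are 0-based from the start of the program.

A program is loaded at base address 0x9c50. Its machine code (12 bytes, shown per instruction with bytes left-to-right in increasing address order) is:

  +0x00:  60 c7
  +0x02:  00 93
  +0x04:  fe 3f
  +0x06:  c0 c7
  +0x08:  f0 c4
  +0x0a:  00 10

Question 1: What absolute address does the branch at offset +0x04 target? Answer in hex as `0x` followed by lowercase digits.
0x9c54

off 0x04: read fe 3f as little → 0x3ffe
  top 6b → 0xf → bl [J]
  [9:0] imm=1022 (s10→-2) = #-2
  target = base 0x9c50 + off 0x04 + 2 + imm -2 = 0x9c54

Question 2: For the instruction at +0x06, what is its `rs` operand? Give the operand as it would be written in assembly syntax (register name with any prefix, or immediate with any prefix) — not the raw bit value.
[06] c0 c7 → 0xc7c0
  opcode bits[15:10]=0x31: load/RR
  rd@[9:7]=0x7 ⇒ R7
  rs@[6:4]=0x4 ⇒ R4

R4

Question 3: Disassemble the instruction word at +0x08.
load R1, R7

@+08  little-endian(f0 c4) = 0xc4f0
  opcode bits[15:10]=0x31: load/RR
  rd@[9:7]=0x1 ⇒ R1
  rs@[6:4]=0x7 ⇒ R7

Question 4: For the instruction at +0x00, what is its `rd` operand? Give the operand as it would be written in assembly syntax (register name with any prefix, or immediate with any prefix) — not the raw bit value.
R6

off 0x00: read 60 c7 as little → 0xc760
  op=0xc760>>10=0x31 ⇒ load (RR)
  rd@[9:7]=0x6 ⇒ R6
  rs@[6:4]=0x6 ⇒ R6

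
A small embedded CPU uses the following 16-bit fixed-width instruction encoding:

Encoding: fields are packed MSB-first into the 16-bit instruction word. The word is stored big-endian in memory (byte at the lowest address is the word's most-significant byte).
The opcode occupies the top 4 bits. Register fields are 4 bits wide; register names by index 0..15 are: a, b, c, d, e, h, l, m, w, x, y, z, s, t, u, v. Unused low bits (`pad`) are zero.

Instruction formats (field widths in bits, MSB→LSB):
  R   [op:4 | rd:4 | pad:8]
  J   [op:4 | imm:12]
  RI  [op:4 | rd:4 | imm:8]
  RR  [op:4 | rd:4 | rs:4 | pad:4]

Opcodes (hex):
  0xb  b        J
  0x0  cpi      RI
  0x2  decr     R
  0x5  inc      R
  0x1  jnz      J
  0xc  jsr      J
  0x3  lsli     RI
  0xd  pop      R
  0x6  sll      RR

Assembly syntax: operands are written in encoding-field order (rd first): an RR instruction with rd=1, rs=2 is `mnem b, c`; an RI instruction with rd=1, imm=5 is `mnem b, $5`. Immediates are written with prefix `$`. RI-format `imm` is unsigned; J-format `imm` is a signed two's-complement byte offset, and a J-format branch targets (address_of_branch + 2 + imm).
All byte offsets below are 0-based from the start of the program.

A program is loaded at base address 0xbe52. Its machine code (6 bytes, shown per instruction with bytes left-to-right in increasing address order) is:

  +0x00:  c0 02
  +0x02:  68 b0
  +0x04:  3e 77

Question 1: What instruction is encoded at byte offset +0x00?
jsr $2

@+00  big-endian(c0 02) = 0xc002
  op=0xc002>>12=0xc ⇒ jsr (J)
  imm: (w>>0)&0xfff=0x2 → $2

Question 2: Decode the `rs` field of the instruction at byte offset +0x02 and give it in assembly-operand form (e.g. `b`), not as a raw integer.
[02] 68 b0 → 0x68b0
  opcode bits[15:12]=0x6: sll/RR
  rd: (w>>8)&0xf=0x8 → w
  rs: (w>>4)&0xf=0xb → z

z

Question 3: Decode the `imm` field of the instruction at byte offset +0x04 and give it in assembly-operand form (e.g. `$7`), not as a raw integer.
@+04  big-endian(3e 77) = 0x3e77
  opcode bits[15:12]=0x3: lsli/RI
  rd: (w>>8)&0xf=0xe → u
  imm: (w>>0)&0xff=0x77 → $119

$119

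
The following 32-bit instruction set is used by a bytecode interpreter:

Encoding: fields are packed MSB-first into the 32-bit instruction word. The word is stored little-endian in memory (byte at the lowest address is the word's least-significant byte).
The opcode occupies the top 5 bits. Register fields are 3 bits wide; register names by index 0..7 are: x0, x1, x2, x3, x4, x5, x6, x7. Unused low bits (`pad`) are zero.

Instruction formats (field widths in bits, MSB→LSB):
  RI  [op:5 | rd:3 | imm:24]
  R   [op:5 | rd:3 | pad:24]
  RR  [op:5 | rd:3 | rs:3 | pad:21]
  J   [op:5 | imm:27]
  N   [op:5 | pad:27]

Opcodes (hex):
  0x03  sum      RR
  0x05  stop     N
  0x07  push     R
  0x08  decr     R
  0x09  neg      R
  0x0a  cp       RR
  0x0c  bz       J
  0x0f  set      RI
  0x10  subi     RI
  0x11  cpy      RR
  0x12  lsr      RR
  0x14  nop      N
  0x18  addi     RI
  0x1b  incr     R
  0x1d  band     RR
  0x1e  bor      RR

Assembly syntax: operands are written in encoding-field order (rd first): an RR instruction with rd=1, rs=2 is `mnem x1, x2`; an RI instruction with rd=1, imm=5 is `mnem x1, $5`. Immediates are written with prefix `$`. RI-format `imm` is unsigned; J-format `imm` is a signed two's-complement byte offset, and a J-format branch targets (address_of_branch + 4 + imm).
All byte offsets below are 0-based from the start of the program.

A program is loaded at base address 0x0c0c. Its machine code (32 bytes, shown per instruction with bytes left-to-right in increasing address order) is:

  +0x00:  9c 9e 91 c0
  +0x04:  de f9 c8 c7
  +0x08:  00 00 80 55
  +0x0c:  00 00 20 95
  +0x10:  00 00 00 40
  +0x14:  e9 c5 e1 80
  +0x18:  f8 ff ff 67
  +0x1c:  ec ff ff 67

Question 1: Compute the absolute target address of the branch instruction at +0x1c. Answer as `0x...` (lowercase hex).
0x0c18

+0x1c: ec ff ff 67 ⇒ word 0x67ffffec (little)
  top 5b → 0xc → bz [J]
  [26:0] imm=134217708 (s27→-20) = $-20
  target = base 0x0c0c + off 0x1c + 4 + imm -20 = 0x0c18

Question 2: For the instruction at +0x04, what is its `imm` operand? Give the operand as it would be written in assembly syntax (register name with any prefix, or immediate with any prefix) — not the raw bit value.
$13171166

@+04  little-endian(de f9 c8 c7) = 0xc7c8f9de
  opcode bits[31:27]=0x18: addi/RI
  [26:24] rd=7 = x7
  [23:0] imm=13171166 = $13171166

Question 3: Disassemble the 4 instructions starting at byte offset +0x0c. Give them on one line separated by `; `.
lsr x5, x1; decr x0; subi x0, $14796265; bz $-8

+0x0c: 00 00 20 95 ⇒ word 0x95200000 (little)
  op=0x95200000>>27=0x12 ⇒ lsr (RR)
  rd: (w>>24)&0x7=0x5 → x5
  rs: (w>>21)&0x7=0x1 → x1
+0x10: 00 00 00 40 ⇒ word 0x40000000 (little)
  op=0x40000000>>27=0x8 ⇒ decr (R)
  rd: (w>>24)&0x7=0x0 → x0
+0x14: e9 c5 e1 80 ⇒ word 0x80e1c5e9 (little)
  op=0x80e1c5e9>>27=0x10 ⇒ subi (RI)
  rd: (w>>24)&0x7=0x0 → x0
  imm: (w>>0)&0xffffff=0xe1c5e9 → $14796265
+0x18: f8 ff ff 67 ⇒ word 0x67fffff8 (little)
  op=0x67fffff8>>27=0xc ⇒ bz (J)
  imm: (w>>0)&0x7ffffff=0x7fffff8 (s27→-8) → $-8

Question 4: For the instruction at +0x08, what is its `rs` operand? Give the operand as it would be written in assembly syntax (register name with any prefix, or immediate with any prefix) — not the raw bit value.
x4

@+08  little-endian(00 00 80 55) = 0x55800000
  op=0x55800000>>27=0xa ⇒ cp (RR)
  rd: (w>>24)&0x7=0x5 → x5
  rs: (w>>21)&0x7=0x4 → x4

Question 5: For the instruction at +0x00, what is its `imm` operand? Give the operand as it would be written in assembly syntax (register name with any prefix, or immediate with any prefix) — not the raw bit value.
[00] 9c 9e 91 c0 → 0xc0919e9c
  op=0xc0919e9c>>27=0x18 ⇒ addi (RI)
  rd: (w>>24)&0x7=0x0 → x0
  imm: (w>>0)&0xffffff=0x919e9c → $9543324

$9543324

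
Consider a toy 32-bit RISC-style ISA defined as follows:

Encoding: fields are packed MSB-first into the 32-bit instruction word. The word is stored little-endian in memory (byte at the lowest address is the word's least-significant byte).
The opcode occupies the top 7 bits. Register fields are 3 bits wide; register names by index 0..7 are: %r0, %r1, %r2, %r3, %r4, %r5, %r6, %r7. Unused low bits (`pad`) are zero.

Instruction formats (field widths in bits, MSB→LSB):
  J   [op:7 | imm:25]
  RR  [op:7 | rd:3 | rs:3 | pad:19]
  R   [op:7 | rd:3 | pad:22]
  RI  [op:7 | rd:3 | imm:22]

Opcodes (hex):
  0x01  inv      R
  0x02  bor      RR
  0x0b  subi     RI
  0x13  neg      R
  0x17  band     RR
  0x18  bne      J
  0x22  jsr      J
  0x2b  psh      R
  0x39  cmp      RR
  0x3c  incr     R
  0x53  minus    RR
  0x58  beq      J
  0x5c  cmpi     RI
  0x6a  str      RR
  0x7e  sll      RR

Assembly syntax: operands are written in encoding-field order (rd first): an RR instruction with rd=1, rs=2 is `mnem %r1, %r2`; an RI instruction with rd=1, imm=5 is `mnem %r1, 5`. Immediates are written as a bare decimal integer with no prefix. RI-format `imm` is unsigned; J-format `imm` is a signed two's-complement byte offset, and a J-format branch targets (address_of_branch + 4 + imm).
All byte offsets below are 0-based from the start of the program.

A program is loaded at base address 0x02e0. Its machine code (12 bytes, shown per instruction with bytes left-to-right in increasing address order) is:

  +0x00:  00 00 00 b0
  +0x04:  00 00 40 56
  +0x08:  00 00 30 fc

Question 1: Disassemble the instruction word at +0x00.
beq 0

@+00  little-endian(00 00 00 b0) = 0xb0000000
  top 7b → 0x58 → beq [J]
  imm: (w>>0)&0x1ffffff=0x0 → 0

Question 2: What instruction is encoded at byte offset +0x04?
off 0x04: read 00 00 40 56 as little → 0x56400000
  op=0x56400000>>25=0x2b ⇒ psh (R)
  [24:22] rd=1 = %r1

psh %r1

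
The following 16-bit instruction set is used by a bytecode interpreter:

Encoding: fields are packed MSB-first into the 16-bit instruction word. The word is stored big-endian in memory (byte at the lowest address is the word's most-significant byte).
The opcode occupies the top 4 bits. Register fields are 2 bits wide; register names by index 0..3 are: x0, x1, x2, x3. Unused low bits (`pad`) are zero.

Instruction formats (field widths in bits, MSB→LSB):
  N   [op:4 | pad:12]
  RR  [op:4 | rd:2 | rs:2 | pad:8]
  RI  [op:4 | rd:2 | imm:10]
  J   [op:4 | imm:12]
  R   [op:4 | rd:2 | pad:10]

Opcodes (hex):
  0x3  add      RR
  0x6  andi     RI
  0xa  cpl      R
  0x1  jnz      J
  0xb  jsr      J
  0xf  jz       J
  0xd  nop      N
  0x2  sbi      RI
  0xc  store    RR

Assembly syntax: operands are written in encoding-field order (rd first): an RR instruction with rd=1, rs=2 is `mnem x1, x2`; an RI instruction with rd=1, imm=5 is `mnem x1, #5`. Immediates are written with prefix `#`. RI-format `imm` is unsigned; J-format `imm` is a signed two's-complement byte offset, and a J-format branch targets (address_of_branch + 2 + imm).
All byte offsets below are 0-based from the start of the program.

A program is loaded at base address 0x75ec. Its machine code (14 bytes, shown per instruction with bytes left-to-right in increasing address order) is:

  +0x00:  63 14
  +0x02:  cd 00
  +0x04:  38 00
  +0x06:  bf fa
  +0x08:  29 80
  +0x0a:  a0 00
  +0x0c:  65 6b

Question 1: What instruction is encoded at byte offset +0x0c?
@+0c  big-endian(65 6b) = 0x656b
  top 4b → 0x6 → andi [RI]
  rd@[11:10]=0x1 ⇒ x1
  imm@[9:0]=0x16b ⇒ #363

andi x1, #363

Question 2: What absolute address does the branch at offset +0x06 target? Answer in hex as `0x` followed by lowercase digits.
0x75ee

@+06  big-endian(bf fa) = 0xbffa
  op=0xbffa>>12=0xb ⇒ jsr (J)
  imm@[11:0]=0xffa (s12→-6) ⇒ #-6
  target = base 0x75ec + off 0x06 + 2 + imm -6 = 0x75ee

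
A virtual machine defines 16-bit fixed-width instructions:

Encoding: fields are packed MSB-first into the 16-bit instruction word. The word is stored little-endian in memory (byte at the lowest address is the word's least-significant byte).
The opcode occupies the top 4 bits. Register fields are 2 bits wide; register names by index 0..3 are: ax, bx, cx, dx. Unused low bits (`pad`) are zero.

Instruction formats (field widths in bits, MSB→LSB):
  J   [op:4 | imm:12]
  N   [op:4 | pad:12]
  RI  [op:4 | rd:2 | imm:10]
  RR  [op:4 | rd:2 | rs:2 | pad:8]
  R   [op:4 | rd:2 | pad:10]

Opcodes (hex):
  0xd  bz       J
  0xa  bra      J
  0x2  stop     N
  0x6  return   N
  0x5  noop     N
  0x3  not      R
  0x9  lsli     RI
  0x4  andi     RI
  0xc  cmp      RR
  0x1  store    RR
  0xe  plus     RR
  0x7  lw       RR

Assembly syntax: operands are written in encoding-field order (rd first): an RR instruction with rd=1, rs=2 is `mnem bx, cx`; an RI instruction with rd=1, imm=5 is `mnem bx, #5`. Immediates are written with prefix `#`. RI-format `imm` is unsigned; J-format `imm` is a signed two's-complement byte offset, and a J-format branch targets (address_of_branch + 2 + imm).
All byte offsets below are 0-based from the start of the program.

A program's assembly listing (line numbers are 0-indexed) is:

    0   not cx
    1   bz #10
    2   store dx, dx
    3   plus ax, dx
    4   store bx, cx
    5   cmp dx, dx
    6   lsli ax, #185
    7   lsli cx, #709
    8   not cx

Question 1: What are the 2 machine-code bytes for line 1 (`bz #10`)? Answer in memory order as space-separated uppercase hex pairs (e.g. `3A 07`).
line 1 (bz): pack op=0xd:4|imm=10:12 = 0xd00a; little→ 0a d0

0A D0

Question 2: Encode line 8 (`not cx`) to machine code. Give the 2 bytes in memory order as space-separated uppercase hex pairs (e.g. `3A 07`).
line 8 (not): pack op=0x3:4|rd=2:2|pad=0:10 = 0x3800; little→ 00 38

00 38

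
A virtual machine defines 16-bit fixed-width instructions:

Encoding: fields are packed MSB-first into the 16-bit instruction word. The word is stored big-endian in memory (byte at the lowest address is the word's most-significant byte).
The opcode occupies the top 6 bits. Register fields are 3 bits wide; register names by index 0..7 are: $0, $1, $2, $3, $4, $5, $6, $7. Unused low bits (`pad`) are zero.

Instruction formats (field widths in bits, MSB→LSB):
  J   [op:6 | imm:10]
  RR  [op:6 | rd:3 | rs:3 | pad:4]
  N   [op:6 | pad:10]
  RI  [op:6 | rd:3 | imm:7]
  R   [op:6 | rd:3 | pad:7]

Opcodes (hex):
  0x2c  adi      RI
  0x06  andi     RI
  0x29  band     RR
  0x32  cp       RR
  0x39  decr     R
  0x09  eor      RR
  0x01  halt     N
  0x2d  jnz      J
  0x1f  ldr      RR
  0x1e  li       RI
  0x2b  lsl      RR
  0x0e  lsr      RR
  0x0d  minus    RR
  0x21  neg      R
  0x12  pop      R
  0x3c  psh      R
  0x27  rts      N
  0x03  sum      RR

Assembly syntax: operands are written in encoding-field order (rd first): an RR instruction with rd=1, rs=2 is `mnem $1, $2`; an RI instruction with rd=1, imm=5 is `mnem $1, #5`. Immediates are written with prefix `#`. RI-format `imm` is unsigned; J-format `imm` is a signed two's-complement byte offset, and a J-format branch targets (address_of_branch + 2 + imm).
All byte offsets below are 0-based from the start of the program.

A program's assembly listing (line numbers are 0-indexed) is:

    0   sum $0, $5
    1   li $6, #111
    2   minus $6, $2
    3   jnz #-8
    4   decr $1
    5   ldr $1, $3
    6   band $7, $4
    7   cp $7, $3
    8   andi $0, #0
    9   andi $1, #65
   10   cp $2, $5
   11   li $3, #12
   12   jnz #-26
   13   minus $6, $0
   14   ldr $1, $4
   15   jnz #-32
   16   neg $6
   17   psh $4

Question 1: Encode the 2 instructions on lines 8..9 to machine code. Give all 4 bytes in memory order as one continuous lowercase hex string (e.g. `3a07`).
180018c1

8. andi fields op=0x6:6|rd=0:3|imm=0:7 → word 1800h → 18 00
9. andi fields op=0x6:6|rd=1:3|imm=65:7 → word 18c1h → 18 c1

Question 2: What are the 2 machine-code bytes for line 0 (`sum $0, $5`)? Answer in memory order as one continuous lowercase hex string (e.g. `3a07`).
line 0 (sum): pack op=0x3:6|rd=0:3|rs=5:3|pad=0:4 = 0x0c50; big→ 0c 50

0c50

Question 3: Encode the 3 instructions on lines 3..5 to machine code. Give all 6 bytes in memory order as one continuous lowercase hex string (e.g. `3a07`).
b7f8e4807cb0

L3: jnz op=0x2d:6|imm=-8:10 ⇒ 0xb7f8 ⇒ big b7 f8
L4: decr op=0x39:6|rd=1:3|pad=0:7 ⇒ 0xe480 ⇒ big e4 80
L5: ldr op=0x1f:6|rd=1:3|rs=3:3|pad=0:4 ⇒ 0x7cb0 ⇒ big 7c b0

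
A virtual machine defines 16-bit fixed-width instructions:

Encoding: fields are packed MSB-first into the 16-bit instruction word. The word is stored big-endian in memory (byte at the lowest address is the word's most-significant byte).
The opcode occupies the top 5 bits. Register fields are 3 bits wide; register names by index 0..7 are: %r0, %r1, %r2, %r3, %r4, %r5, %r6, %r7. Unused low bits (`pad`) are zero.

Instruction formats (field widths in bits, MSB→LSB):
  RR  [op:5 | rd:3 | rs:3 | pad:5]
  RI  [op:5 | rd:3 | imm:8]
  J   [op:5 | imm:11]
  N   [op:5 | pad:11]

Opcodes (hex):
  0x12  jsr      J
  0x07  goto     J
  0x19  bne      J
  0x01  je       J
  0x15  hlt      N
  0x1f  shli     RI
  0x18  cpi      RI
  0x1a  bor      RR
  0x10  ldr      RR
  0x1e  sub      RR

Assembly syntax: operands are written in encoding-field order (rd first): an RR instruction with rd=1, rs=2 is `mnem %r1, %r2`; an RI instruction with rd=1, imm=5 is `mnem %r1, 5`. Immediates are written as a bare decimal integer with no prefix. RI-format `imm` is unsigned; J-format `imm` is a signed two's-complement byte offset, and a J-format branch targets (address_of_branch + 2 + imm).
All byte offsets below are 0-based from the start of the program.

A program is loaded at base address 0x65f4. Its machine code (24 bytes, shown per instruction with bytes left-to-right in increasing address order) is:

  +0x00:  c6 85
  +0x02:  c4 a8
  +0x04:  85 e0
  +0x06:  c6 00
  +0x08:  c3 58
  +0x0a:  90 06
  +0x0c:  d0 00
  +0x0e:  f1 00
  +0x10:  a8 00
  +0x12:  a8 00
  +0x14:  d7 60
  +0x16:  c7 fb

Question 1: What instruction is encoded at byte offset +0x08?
+0x08: c3 58 ⇒ word 0xc358 (big)
  opcode bits[15:11]=0x18: cpi/RI
  rd@[10:8]=0x3 ⇒ %r3
  imm@[7:0]=0x58 ⇒ 88

cpi %r3, 88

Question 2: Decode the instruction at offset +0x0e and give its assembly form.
sub %r1, %r0

[0e] f1 00 → 0xf100
  top 5b → 0x1e → sub [RR]
  rd@[10:8]=0x1 ⇒ %r1
  rs@[7:5]=0x0 ⇒ %r0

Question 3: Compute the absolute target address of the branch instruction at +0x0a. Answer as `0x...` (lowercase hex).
[0a] 90 06 → 0x9006
  op=0x9006>>11=0x12 ⇒ jsr (J)
  [10:0] imm=6 = 6
  target = base 0x65f4 + off 0x0a + 2 + imm 6 = 0x6606

0x6606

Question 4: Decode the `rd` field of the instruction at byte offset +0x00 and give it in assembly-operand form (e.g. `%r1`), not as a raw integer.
@+00  big-endian(c6 85) = 0xc685
  opcode bits[15:11]=0x18: cpi/RI
  rd@[10:8]=0x6 ⇒ %r6
  imm@[7:0]=0x85 ⇒ 133

%r6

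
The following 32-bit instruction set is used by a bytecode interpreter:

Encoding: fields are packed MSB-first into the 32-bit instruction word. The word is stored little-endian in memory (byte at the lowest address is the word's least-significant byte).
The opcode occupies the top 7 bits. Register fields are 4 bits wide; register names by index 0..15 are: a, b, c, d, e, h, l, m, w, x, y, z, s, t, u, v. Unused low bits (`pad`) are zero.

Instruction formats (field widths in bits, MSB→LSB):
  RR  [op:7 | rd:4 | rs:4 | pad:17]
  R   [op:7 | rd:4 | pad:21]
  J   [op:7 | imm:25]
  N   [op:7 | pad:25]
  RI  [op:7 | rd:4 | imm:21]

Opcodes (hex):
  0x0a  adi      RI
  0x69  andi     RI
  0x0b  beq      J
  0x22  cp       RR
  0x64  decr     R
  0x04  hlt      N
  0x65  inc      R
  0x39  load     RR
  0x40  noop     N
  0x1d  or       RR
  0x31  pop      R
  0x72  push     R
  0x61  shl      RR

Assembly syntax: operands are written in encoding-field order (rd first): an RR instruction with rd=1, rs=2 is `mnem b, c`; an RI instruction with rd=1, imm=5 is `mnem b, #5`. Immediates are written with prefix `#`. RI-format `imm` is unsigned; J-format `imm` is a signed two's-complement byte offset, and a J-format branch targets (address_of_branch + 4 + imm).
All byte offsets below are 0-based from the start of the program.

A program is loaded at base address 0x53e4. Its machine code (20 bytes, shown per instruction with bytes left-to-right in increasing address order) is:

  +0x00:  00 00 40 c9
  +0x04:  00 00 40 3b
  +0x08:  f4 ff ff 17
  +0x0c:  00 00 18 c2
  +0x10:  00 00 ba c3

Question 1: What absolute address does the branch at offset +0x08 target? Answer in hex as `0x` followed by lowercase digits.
0x53e4

[08] f4 ff ff 17 → 0x17fffff4
  op=0x17fffff4>>25=0xb ⇒ beq (J)
  [24:0] imm=33554420 (s25→-12) = #-12
  target = base 0x53e4 + off 0x08 + 4 + imm -12 = 0x53e4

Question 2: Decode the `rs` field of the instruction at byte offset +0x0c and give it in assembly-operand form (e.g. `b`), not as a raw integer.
@+0c  little-endian(00 00 18 c2) = 0xc2180000
  opcode bits[31:25]=0x61: shl/RR
  rd@[24:21]=0x0 ⇒ a
  rs@[20:17]=0xc ⇒ s

s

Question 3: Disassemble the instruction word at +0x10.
off 0x10: read 00 00 ba c3 as little → 0xc3ba0000
  top 7b → 0x61 → shl [RR]
  rd: (w>>21)&0xf=0xd → t
  rs: (w>>17)&0xf=0xd → t

shl t, t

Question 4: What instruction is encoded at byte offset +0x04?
@+04  little-endian(00 00 40 3b) = 0x3b400000
  opcode bits[31:25]=0x1d: or/RR
  rd: (w>>21)&0xf=0xa → y
  rs: (w>>17)&0xf=0x0 → a

or y, a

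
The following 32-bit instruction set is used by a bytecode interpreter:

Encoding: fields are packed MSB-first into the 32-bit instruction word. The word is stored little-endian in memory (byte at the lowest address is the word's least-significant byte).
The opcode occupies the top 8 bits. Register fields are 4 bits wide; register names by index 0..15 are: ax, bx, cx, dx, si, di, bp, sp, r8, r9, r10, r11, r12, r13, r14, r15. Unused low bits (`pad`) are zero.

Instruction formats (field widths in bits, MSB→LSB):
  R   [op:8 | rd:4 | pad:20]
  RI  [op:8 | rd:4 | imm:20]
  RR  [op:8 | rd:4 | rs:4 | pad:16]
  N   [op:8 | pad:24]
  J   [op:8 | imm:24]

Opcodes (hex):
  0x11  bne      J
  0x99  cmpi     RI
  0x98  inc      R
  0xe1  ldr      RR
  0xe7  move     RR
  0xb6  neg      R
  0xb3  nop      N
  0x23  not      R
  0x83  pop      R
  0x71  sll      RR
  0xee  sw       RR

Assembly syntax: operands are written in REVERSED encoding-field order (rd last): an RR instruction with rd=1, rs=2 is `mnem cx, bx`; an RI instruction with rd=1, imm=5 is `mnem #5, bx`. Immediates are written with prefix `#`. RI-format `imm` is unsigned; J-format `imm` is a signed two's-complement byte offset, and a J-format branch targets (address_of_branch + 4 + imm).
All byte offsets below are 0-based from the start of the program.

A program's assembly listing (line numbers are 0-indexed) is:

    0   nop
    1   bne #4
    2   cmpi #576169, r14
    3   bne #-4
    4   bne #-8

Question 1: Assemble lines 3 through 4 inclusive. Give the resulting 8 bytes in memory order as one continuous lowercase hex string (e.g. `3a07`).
fcffff11f8ffff11

line 3 (bne): pack op=0x11:8|imm=-4:24 = 0x11fffffc; little→ fc ff ff 11
line 4 (bne): pack op=0x11:8|imm=-8:24 = 0x11fffff8; little→ f8 ff ff 11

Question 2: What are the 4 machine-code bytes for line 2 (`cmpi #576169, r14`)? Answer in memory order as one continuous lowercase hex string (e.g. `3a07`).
a9cae899

L2: cmpi op=0x99:8|rd=14:4|imm=576169:20 ⇒ 0x99e8caa9 ⇒ little a9 ca e8 99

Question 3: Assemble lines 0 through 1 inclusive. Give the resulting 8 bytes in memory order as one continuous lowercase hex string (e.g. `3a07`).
000000b304000011

L0: nop op=0xb3:8|pad=0:24 ⇒ 0xb3000000 ⇒ little 00 00 00 b3
L1: bne op=0x11:8|imm=4:24 ⇒ 0x11000004 ⇒ little 04 00 00 11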